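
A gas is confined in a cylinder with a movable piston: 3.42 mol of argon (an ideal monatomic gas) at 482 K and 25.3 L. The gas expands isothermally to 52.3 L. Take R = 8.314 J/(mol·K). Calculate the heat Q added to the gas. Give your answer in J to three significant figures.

Q ≈ 9950 J

Isothermal ⇒ ΔU = 0, so Q = W = nRT ln(V₂/V₁).
Q = (3.42)(8.314)(482) ln(52.3/25.3) = 13705 × 0.7262 = 9953 J.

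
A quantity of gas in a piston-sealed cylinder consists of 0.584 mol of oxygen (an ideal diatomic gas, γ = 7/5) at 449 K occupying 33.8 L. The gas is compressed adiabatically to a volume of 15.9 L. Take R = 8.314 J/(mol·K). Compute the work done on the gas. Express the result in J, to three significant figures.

Adiabatic: TV^(γ−1) = const with γ = 7/5.
T₂ = T₁ (V₁/V₂)^(γ−1) = 449 × (33.8/15.9)^0.4 = 449 × 1.352 = 607.1 K.
W_by = nCᵥ(T₁ − T₂) = (0.584)(20.79)(449 − 607.1) = -1919 J.
Work on gas = −W_by = 1919 J.

W ≈ 1920 J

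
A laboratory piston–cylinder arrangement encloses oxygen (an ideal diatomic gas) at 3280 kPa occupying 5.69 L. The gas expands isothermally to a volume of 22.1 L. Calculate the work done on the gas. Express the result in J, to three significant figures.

Isothermal: W = nRT ln(V₂/V₁) = P₁V₁ ln(V₂/V₁).
P₁V₁ = (3280 kPa)(5.69 L) = 18663 J.
W = 18663 × ln(22.1/5.69) = 18663 × 1.357
W_by_gas = 25323 J; work on gas = −W_by = -25323 J.

W ≈ -25300 J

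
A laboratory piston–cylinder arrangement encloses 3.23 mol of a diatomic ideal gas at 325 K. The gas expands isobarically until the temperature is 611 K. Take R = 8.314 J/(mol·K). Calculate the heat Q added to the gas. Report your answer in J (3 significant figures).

Q ≈ 26900 J

Isobaric: W = nRΔT = (3.23)(8.314)(286) = 7680 J.
ΔU = nCᵥΔT with Cᵥ = 5R/2: ΔU = (3.23)(20.79)(286) = 19201 J.
Q = ΔU + W = 19201 + 7680 = 26881 J.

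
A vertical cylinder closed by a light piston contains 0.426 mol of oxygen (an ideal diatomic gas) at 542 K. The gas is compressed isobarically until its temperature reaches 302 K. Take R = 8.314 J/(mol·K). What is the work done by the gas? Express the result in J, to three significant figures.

Isobaric: W = P ΔV = nR ΔT.
W = (0.426)(8.314)(302 − 542) = -850 J.

W ≈ -850 J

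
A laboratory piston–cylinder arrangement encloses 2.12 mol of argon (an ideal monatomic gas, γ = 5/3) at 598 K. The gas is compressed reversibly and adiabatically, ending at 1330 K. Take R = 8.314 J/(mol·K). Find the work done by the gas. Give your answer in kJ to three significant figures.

Adiabatic ⇒ Q = 0, so W_by = −ΔU = nCᵥ(T₁ − T₂).
Cᵥ = 3R/2 = 12.47 J/(mol·K).
W = (2.12)(12.47)(598 − 1330) = -19353 J.

W ≈ -19.4 kJ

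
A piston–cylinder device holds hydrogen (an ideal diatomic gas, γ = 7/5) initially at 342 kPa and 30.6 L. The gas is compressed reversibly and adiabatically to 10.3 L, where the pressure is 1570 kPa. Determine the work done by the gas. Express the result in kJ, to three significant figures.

Adiabatic: W = (P₁V₁ − P₂V₂)/(γ − 1) with γ = 7/5.
P₁V₁ = 10465 J, P₂V₂ = 16171 J.
W = (10465 − 16171) / 0.4 = -14265 J.

W ≈ -14.3 kJ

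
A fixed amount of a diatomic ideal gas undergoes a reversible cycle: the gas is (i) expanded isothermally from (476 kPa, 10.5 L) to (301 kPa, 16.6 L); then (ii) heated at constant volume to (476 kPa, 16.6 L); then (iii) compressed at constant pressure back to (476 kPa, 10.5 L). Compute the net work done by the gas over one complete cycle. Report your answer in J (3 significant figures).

Leg (i): W = PᵢVᵢ ln(V_f/Vᵢ) = (4998) ln(16.6/10.5) = 2289 J.
Leg (ii): W = 0.
Leg (iii): W = PΔV = (476)(10.5 − 16.6) = -2904 J.
W_net = 2289 − 2904 = -614.4 J.

W_net ≈ -614 J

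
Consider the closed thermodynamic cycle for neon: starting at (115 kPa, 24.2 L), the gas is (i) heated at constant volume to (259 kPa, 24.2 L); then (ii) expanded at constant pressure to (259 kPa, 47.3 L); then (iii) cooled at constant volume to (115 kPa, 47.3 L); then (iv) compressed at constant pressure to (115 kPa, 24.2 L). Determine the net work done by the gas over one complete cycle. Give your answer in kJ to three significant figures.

W_net ≈ 3.33 kJ

Constant-volume legs do no work.
W(ii) = (259)(47.3 − 24.2) = 5983 J; W(iv) = (115)(24.2 − 47.3) = -2656 J.
W_net = 5983 − 2656 = 3326 J (the clockwise enclosed area).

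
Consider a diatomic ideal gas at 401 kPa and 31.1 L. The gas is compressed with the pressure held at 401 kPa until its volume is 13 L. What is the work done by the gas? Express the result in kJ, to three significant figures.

Isobaric: W = P ΔV.
W = (401 kPa)(13 − 31.1 L) = (401)(-18.1) = -7258 J.

W ≈ -7.26 kJ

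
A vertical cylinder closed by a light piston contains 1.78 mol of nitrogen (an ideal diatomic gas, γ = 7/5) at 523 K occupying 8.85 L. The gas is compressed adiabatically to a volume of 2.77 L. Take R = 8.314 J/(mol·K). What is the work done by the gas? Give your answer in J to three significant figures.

Adiabatic: TV^(γ−1) = const with γ = 7/5.
T₂ = T₁ (V₁/V₂)^(γ−1) = 523 × (8.85/2.77)^0.4 = 523 × 1.591 = 832.3 K.
W_by = nCᵥ(T₁ − T₂) = (1.78)(20.79)(523 − 832.3) = -11444 J.

W ≈ -11400 J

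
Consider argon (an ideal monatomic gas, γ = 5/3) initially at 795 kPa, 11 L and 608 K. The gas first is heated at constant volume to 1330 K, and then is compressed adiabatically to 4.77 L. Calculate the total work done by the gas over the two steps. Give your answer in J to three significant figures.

Step 1 (isochoric): W = 0 (constant volume).
After step 1: P = 1739 kPa (V unchanged).
Step 2 (adiabatic): W = (P₁V₁ − P₂V₂)/(γ−1) = (19130 − 33391)/0.667 = -21391 J.
W_total = 0 − 21391 = -21391 J.

W_total ≈ -21400 J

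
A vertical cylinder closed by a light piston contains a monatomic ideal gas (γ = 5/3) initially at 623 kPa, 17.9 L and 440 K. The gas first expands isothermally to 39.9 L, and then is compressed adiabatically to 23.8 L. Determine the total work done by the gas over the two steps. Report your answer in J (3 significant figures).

W_total ≈ 2060 J

Step 1 (isothermal): W = P₁V₁ ln(V₂/V₁) = (11152) ln(39.9/17.9) = 8939 J.
After step 1: P = 279.5 kPa, V = 39.9 L, T = 440 K.
Step 2 (adiabatic): W = (P₁V₁ − P₂V₂)/(γ−1) = (11152 − 15738)/0.667 = -6879 J.
W_total = 8939 − 6879 = 2060 J.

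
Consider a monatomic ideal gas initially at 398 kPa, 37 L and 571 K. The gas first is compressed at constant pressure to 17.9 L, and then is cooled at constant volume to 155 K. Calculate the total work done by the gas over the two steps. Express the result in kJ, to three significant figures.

Step 1 (isobaric): W = PΔV = (398 kPa)(17.9 − 37 L) = -7602 J.
Step 2 (isochoric): W = 0 (constant volume).
W_total = -7602 + 0 = -7602 J.

W_total ≈ -7.60 kJ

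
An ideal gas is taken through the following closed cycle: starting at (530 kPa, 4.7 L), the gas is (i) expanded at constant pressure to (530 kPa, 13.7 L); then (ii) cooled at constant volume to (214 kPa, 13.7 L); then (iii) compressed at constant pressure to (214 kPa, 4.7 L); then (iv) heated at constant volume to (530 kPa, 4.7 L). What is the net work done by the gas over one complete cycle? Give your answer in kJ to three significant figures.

W_net ≈ 2.84 kJ

Constant-volume legs do no work.
W(i) = (530)(13.7 − 4.7) = 4770 J; W(iii) = (214)(4.7 − 13.7) = -1926 J.
W_net = 4770 − 1926 = 2844 J (the clockwise enclosed area).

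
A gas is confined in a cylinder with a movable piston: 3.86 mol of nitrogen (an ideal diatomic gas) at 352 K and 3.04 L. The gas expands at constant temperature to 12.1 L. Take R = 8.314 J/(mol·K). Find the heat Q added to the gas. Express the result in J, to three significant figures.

Q ≈ 15600 J

Isothermal ⇒ ΔU = 0, so Q = W = nRT ln(V₂/V₁).
Q = (3.86)(8.314)(352) ln(12.1/3.04) = 11296 × 1.381 = 15604 J.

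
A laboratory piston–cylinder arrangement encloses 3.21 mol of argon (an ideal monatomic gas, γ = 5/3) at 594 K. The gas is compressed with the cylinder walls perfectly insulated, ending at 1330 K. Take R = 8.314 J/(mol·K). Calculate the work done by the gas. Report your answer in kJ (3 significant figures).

Adiabatic ⇒ Q = 0, so W_by = −ΔU = nCᵥ(T₁ − T₂).
Cᵥ = 3R/2 = 12.47 J/(mol·K).
W = (3.21)(12.47)(594 − 1330) = -29463 J.

W ≈ -29.5 kJ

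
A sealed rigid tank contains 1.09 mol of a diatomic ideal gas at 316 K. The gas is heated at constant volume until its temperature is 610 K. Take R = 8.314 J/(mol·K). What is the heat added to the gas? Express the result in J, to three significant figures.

Q ≈ 6660 J

Constant volume ⇒ W = 0, so Q = ΔU = nCᵥΔT with Cᵥ = 5R/2 = 20.79 J/(mol·K).
ΔU = (1.09)(20.79)(610 − 316) = 6661 J.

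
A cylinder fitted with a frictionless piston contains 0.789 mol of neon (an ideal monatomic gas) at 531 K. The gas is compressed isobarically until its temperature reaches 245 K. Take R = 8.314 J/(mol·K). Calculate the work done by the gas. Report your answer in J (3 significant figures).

W ≈ -1880 J

Isobaric: W = P ΔV = nR ΔT.
W = (0.789)(8.314)(245 − 531) = -1876 J.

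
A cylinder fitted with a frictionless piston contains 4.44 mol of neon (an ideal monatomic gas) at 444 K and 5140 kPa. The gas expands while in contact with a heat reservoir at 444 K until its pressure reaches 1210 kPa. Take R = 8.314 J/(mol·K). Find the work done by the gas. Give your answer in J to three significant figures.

W ≈ 23700 J

Isothermal process: W = nRT ln(V₂/V₁) = nRT ln(P₁/P₂).
W = (4.44)(8.314)(444) × ln(5140/1210)
  = 16390 × ln(4.248) = 16390 × 1.446
W_by_gas = 23707 J.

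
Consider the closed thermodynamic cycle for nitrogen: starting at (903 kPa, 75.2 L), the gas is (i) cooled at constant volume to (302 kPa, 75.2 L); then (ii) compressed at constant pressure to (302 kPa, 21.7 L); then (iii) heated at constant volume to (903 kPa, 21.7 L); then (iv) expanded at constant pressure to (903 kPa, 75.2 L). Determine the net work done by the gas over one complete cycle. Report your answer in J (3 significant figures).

W_net ≈ 32200 J

Constant-volume legs do no work.
W(ii) = (302)(21.7 − 75.2) = -16157 J; W(iv) = (903)(75.2 − 21.7) = 48310 J.
W_net = -16157 + 48310 = 32154 J (the clockwise enclosed area).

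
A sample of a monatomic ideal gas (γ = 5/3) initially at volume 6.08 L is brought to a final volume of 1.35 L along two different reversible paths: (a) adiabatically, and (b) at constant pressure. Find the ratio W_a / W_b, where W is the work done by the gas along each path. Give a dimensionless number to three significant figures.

Path (a) adiabatic: W = P₁V₁(1 − (V₁/V₂)^(γ−1))/(γ−1) → W_a/(P₁V₁) = -2.591.
Path (b) isobaric: W = P₁(V₂ − V₁) → W_b/(P₁V₁) = -0.778.
W_a / W_b = -2.591 / -0.778 = 3.33.

W_a / W_b ≈ 3.33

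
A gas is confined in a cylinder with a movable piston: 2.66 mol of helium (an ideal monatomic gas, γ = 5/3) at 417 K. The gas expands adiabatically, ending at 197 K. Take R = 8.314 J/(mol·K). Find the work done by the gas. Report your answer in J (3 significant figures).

W ≈ 7300 J

Adiabatic ⇒ Q = 0, so W_by = −ΔU = nCᵥ(T₁ − T₂).
Cᵥ = 3R/2 = 12.47 J/(mol·K).
W = (2.66)(12.47)(417 − 197) = 7298 J.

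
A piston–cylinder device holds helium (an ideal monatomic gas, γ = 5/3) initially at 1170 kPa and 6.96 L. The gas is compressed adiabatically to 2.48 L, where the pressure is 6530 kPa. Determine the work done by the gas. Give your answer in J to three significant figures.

W ≈ -12100 J

Adiabatic: W = (P₁V₁ − P₂V₂)/(γ − 1) with γ = 5/3.
P₁V₁ = 8143 J, P₂V₂ = 16194 J.
W = (8143 − 16194) / 0.6667 = -12077 J.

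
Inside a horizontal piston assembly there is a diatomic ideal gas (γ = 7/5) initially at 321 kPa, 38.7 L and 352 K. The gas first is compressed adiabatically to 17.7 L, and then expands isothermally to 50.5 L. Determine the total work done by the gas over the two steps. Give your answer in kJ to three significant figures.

W_total ≈ 6.40 kJ

Step 1 (adiabatic): W = (P₁V₁ − P₂V₂)/(γ−1) = (12423 − 16987)/0.4 = -11410 J.
After step 1: P = 959.7 kPa, V = 17.7 L, T = 481.3 K.
Step 2 (isothermal): W = P₁V₁ ln(V₂/V₁) = (16987) ln(50.5/17.7) = 17809 J.
W_total = -11410 + 17809 = 6399 J.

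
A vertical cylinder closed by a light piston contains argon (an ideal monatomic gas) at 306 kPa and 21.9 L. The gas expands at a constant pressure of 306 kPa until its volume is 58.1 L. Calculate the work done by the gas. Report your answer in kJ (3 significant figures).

W ≈ 11.1 kJ

Isobaric: W = P ΔV.
W = (306 kPa)(58.1 − 21.9 L) = (306)(36.2) = 11077 J.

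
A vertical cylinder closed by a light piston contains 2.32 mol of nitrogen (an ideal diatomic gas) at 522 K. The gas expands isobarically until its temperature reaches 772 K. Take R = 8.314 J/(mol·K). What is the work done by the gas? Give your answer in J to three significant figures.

W ≈ 4820 J

Isobaric: W = P ΔV = nR ΔT.
W = (2.32)(8.314)(772 − 522) = 4822 J.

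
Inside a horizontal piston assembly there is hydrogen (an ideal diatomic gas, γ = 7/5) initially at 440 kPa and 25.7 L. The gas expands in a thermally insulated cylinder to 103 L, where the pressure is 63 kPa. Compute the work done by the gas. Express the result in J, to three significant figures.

Adiabatic: W = (P₁V₁ − P₂V₂)/(γ − 1) with γ = 7/5.
P₁V₁ = 11308 J, P₂V₂ = 6489 J.
W = (11308 − 6489) / 0.4 = 12048 J.

W ≈ 12000 J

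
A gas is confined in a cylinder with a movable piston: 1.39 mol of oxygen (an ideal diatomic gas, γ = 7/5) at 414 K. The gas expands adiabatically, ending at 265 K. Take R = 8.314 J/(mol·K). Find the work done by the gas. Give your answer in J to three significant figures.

Adiabatic ⇒ Q = 0, so W_by = −ΔU = nCᵥ(T₁ − T₂).
Cᵥ = 5R/2 = 20.79 J/(mol·K).
W = (1.39)(20.79)(414 − 265) = 4305 J.

W ≈ 4300 J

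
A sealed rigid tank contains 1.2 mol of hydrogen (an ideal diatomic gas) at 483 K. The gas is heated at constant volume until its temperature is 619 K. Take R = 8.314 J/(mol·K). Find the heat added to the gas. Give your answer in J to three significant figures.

Q ≈ 3390 J

Constant volume ⇒ W = 0, so Q = ΔU = nCᵥΔT with Cᵥ = 5R/2 = 20.79 J/(mol·K).
ΔU = (1.2)(20.79)(619 − 483) = 3392 J.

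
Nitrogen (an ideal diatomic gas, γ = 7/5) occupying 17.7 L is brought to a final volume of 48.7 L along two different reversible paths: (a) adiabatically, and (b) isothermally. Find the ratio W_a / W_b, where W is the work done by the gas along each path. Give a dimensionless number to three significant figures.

W_a / W_b ≈ 0.822

Path (a) adiabatic: W = P₁V₁(1 − (V₁/V₂)^(γ−1))/(γ−1) → W_a/(P₁V₁) = 0.8323.
Path (b) isothermal: W = P₁V₁ ln(V₂/V₁) → W_b/(P₁V₁) = 1.012.
W_a / W_b = 0.8323 / 1.012 = 0.8223.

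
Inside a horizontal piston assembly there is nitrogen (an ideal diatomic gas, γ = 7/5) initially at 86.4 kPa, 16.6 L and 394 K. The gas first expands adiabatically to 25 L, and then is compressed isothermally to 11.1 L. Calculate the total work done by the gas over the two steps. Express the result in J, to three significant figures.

W_total ≈ -447 J

Step 1 (adiabatic): W = (P₁V₁ − P₂V₂)/(γ−1) = (1434 − 1218)/0.4 = 541.7 J.
After step 1: P = 48.7 kPa, V = 25 L, T = 334.5 K.
Step 2 (isothermal): W = P₁V₁ ln(V₂/V₁) = (1218) ln(11.1/25) = -988.6 J.
W_total = 541.7 − 988.6 = -446.9 J.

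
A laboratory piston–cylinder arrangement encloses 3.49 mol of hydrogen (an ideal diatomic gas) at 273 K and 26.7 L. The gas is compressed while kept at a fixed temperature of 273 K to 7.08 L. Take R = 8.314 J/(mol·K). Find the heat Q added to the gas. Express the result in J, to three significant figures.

Isothermal ⇒ ΔU = 0, so Q = W = nRT ln(V₂/V₁).
Q = (3.49)(8.314)(273) ln(7.08/26.7) = 7921 × -1.327 = -10515 J.

Q ≈ -10500 J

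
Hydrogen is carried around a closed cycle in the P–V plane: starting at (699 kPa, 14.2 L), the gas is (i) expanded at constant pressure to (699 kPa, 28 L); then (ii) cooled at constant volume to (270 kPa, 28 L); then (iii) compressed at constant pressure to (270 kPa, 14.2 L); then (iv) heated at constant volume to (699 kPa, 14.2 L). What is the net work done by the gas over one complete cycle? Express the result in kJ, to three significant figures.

W_net ≈ 5.92 kJ

Constant-volume legs do no work.
W(i) = (699)(28 − 14.2) = 9646 J; W(iii) = (270)(14.2 − 28) = -3726 J.
W_net = 9646 − 3726 = 5920 J (the clockwise enclosed area).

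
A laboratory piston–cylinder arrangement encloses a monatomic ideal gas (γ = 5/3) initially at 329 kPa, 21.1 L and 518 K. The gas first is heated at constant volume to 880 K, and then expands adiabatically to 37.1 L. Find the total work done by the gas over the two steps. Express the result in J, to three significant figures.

W_total ≈ 5550 J

Step 1 (isochoric): W = 0 (constant volume).
After step 1: P = 558.9 kPa (V unchanged).
Step 2 (adiabatic): W = (P₁V₁ − P₂V₂)/(γ−1) = (11793 − 8095)/0.667 = 5547 J.
W_total = 0 + 5547 = 5547 J.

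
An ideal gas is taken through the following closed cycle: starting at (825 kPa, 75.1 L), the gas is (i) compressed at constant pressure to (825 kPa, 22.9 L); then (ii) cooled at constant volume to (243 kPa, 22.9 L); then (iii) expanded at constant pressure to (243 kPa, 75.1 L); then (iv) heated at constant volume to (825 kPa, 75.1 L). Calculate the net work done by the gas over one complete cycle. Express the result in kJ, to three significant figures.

Constant-volume legs do no work.
W(i) = (825)(22.9 − 75.1) = -43065 J; W(iii) = (243)(75.1 − 22.9) = 12685 J.
W_net = -43065 + 12685 = -30380 J (the counter-clockwise enclosed area).

W_net ≈ -30.4 kJ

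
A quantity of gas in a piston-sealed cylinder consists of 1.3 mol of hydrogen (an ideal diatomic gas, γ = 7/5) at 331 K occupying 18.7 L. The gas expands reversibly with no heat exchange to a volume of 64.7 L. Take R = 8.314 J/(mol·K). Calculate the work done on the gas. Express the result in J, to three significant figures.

Adiabatic: TV^(γ−1) = const with γ = 7/5.
T₂ = T₁ (V₁/V₂)^(γ−1) = 331 × (18.7/64.7)^0.4 = 331 × 0.6087 = 201.5 K.
W_by = nCᵥ(T₁ − T₂) = (1.3)(20.79)(331 − 201.5) = 3500 J.
Work on gas = −W_by = -3500 J.

W ≈ -3500 J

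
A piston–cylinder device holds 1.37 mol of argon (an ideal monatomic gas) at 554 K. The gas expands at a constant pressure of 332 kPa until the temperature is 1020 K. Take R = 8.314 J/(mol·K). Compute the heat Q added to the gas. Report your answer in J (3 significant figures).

Q ≈ 13300 J

Isobaric: W = nRΔT = (1.37)(8.314)(466) = 5308 J.
ΔU = nCᵥΔT with Cᵥ = 3R/2: ΔU = (1.37)(12.47)(466) = 7962 J.
Q = ΔU + W = 7962 + 5308 = 13270 J.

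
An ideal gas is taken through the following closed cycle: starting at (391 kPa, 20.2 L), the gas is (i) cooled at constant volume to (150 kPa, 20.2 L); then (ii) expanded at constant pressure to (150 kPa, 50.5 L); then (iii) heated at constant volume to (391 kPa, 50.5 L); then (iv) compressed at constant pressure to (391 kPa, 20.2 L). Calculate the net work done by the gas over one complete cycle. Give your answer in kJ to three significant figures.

W_net ≈ -7.30 kJ

Constant-volume legs do no work.
W(ii) = (150)(50.5 − 20.2) = 4545 J; W(iv) = (391)(20.2 − 50.5) = -11847 J.
W_net = 4545 − 11847 = -7302 J (the counter-clockwise enclosed area).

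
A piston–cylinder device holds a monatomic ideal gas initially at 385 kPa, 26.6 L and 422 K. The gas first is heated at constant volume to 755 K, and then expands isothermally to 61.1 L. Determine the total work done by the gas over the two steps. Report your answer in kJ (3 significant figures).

W_total ≈ 15.2 kJ

Step 1 (isochoric): W = 0 (constant volume).
After step 1: P = 688.8 kPa (V unchanged).
Step 2 (isothermal): W = P₁V₁ ln(V₂/V₁) = (18322) ln(61.1/26.6) = 15237 J.
W_total = 0 + 15237 = 15237 J.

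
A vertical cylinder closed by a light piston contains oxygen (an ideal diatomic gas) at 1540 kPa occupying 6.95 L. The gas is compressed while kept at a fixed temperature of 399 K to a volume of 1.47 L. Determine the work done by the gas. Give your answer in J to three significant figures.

Isothermal: W = nRT ln(V₂/V₁) = P₁V₁ ln(V₂/V₁).
P₁V₁ = (1540 kPa)(6.95 L) = 10703 J.
W = 10703 × ln(1.47/6.95) = 10703 × -1.553
W_by_gas = -16627 J.

W ≈ -16600 J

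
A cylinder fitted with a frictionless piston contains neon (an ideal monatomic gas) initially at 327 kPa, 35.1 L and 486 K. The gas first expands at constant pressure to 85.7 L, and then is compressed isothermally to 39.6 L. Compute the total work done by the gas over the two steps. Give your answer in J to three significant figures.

Step 1 (isobaric): W = PΔV = (327 kPa)(85.7 − 35.1 L) = 16546 J.
After step 1: P = 327 kPa, V = 85.7 L, T = 1187 K.
Step 2 (isothermal): W = P₁V₁ ln(V₂/V₁) = (28024) ln(39.6/85.7) = -21635 J.
W_total = 16546 − 21635 = -5089 J.

W_total ≈ -5090 J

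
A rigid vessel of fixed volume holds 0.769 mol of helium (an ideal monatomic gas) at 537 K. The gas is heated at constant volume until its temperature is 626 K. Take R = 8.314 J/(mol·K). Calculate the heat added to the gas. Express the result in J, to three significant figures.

Constant volume ⇒ W = 0, so Q = ΔU = nCᵥΔT with Cᵥ = 3R/2 = 12.47 J/(mol·K).
ΔU = (0.769)(12.47)(626 − 537) = 853.5 J.

Q ≈ 854 J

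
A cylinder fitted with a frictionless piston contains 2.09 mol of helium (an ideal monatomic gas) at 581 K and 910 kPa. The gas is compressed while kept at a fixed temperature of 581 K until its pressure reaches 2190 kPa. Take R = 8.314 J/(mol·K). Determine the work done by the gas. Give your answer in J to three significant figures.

Isothermal process: W = nRT ln(V₂/V₁) = nRT ln(P₁/P₂).
W = (2.09)(8.314)(581) × ln(910/2190)
  = 10096 × ln(0.4155) = 10096 × -0.8782
W_by_gas = -8866 J.

W ≈ -8870 J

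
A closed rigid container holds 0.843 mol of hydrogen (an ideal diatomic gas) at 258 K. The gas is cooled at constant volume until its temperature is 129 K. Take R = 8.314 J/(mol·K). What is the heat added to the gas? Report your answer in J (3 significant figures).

Constant volume ⇒ W = 0, so Q = ΔU = nCᵥΔT with Cᵥ = 5R/2 = 20.79 J/(mol·K).
ΔU = (0.843)(20.79)(129 − 258) = -2260 J.

Q ≈ -2260 J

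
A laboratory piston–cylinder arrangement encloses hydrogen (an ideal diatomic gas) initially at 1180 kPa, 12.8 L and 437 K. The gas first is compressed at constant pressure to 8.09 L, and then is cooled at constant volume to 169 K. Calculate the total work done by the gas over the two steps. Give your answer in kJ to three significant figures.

Step 1 (isobaric): W = PΔV = (1180 kPa)(8.09 − 12.8 L) = -5558 J.
Step 2 (isochoric): W = 0 (constant volume).
W_total = -5558 + 0 = -5558 J.

W_total ≈ -5.56 kJ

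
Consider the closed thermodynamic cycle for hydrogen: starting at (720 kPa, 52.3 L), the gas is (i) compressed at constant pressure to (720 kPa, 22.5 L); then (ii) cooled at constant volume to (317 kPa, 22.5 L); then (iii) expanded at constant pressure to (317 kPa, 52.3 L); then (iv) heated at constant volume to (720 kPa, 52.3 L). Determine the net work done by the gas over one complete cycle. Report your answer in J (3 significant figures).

W_net ≈ -12000 J

Constant-volume legs do no work.
W(i) = (720)(22.5 − 52.3) = -21456 J; W(iii) = (317)(52.3 − 22.5) = 9447 J.
W_net = -21456 + 9447 = -12009 J (the counter-clockwise enclosed area).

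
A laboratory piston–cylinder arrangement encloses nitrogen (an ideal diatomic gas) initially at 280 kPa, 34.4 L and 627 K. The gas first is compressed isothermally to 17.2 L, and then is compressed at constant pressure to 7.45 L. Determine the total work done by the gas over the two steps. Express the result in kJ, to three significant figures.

Step 1 (isothermal): W = P₁V₁ ln(V₂/V₁) = (9632) ln(17.2/34.4) = -6676 J.
After step 1: P = 560 kPa, V = 17.2 L, T = 627 K.
Step 2 (isobaric): W = PΔV = (560 kPa)(7.45 − 17.2 L) = -5460 J.
W_total = -6676 − 5460 = -12136 J.

W_total ≈ -12.1 kJ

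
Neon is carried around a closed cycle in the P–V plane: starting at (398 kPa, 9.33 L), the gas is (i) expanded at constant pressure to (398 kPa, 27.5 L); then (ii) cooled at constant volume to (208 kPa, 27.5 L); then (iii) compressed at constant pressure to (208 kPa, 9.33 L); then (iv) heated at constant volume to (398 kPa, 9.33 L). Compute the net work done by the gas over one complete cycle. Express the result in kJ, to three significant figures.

W_net ≈ 3.45 kJ

Constant-volume legs do no work.
W(i) = (398)(27.5 − 9.33) = 7232 J; W(iii) = (208)(9.33 − 27.5) = -3779 J.
W_net = 7232 − 3779 = 3452 J (the clockwise enclosed area).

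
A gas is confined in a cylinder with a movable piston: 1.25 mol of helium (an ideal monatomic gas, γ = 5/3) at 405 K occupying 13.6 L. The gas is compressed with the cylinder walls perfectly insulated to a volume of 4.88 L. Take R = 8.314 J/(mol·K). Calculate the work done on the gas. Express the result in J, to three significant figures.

Adiabatic: TV^(γ−1) = const with γ = 5/3.
T₂ = T₁ (V₁/V₂)^(γ−1) = 405 × (13.6/4.88)^0.667 = 405 × 1.98 = 802 K.
W_by = nCᵥ(T₁ − T₂) = (1.25)(12.47)(405 − 802) = -6190 J.
Work on gas = −W_by = 6190 J.

W ≈ 6190 J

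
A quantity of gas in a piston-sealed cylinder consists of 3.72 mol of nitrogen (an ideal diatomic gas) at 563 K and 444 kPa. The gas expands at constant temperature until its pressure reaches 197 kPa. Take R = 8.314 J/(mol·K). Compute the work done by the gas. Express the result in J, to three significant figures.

W ≈ 14100 J

Isothermal process: W = nRT ln(V₂/V₁) = nRT ln(P₁/P₂).
W = (3.72)(8.314)(563) × ln(444/197)
  = 17413 × ln(2.254) = 17413 × 0.8126
W_by_gas = 14150 J.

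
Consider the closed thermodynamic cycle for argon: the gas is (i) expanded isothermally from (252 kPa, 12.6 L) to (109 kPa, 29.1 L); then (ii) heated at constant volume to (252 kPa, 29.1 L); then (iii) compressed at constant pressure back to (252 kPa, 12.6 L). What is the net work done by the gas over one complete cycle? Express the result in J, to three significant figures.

W_net ≈ -1500 J

Leg (i): W = PᵢVᵢ ln(V_f/Vᵢ) = (3175) ln(29.1/12.6) = 2658 J.
Leg (ii): W = 0.
Leg (iii): W = PΔV = (252)(12.6 − 29.1) = -4158 J.
W_net = 2658 − 4158 = -1500 J.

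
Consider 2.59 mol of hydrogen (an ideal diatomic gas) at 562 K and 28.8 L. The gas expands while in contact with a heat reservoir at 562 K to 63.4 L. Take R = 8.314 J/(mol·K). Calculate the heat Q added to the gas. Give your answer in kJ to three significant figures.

Q ≈ 9.55 kJ

Isothermal ⇒ ΔU = 0, so Q = W = nRT ln(V₂/V₁).
Q = (2.59)(8.314)(562) ln(63.4/28.8) = 12102 × 0.7891 = 9549 J.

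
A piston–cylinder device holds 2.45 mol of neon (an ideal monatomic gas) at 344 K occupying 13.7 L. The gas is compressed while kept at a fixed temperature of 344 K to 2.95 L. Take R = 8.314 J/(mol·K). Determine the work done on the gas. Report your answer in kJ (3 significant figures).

W ≈ 10.8 kJ

Isothermal: W = nRT ln(V₂/V₁).
W = (2.45)(8.314)(344) × ln(2.95/13.7)
  = 7007 × -1.536
W_by_gas = -10760 J; work on gas = −W_by = 10760 J.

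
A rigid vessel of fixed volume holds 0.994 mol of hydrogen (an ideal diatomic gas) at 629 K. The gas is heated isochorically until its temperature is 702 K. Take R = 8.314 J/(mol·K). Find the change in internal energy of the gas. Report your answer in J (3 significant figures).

Constant volume ⇒ W = 0, so Q = ΔU = nCᵥΔT with Cᵥ = 5R/2 = 20.79 J/(mol·K).
ΔU = (0.994)(20.79)(702 − 629) = 1508 J.

ΔU ≈ 1510 J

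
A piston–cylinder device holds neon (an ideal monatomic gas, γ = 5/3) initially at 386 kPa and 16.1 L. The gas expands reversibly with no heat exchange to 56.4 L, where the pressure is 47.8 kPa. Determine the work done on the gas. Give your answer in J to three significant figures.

Adiabatic: W = (P₁V₁ − P₂V₂)/(γ − 1) with γ = 5/3.
P₁V₁ = 6215 J, P₂V₂ = 2696 J.
W = (6215 − 2696) / 0.6667 = 5278 J.
Work on gas = −W_by = -5278 J.

W ≈ -5280 J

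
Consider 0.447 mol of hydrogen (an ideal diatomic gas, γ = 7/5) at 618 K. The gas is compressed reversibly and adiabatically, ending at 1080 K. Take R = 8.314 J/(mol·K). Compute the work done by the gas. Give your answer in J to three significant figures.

W ≈ -4290 J

Adiabatic ⇒ Q = 0, so W_by = −ΔU = nCᵥ(T₁ − T₂).
Cᵥ = 5R/2 = 20.79 J/(mol·K).
W = (0.447)(20.79)(618 − 1080) = -4292 J.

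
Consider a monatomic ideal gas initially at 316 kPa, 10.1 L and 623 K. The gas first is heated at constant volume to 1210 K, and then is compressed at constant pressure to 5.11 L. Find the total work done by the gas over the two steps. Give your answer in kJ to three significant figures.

Step 1 (isochoric): W = 0 (constant volume).
After step 1: P = 613.7 kPa (V unchanged).
Step 2 (isobaric): W = PΔV = (613.7 kPa)(5.11 − 10.1 L) = -3063 J.
W_total = 0 − 3063 = -3063 J.

W_total ≈ -3.06 kJ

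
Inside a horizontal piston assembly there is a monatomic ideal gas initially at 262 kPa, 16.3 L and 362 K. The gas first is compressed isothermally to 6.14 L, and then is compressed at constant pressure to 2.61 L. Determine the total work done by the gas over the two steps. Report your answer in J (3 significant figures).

W_total ≈ -6620 J

Step 1 (isothermal): W = P₁V₁ ln(V₂/V₁) = (4271) ln(6.14/16.3) = -4170 J.
After step 1: P = 695.5 kPa, V = 6.14 L, T = 362 K.
Step 2 (isobaric): W = PΔV = (695.5 kPa)(2.61 − 6.14 L) = -2455 J.
W_total = -4170 − 2455 = -6625 J.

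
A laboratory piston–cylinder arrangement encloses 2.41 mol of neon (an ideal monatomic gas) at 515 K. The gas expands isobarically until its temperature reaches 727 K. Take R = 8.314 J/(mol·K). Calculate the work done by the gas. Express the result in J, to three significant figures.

W ≈ 4250 J

Isobaric: W = P ΔV = nR ΔT.
W = (2.41)(8.314)(727 − 515) = 4248 J.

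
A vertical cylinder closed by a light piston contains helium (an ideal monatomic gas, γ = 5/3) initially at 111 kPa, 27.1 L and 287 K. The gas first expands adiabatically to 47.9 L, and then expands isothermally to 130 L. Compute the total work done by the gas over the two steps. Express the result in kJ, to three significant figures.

Step 1 (adiabatic): W = (P₁V₁ − P₂V₂)/(γ−1) = (3008 − 2058)/0.667 = 1426 J.
After step 1: P = 42.96 kPa, V = 47.9 L, T = 196.3 K.
Step 2 (isothermal): W = P₁V₁ ln(V₂/V₁) = (2058) ln(130/47.9) = 2054 J.
W_total = 1426 + 2054 = 3480 J.

W_total ≈ 3.48 kJ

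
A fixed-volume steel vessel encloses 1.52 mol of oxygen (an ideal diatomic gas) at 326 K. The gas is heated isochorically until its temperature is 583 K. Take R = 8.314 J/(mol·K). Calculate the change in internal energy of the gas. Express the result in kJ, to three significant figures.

Constant volume ⇒ W = 0, so Q = ΔU = nCᵥΔT with Cᵥ = 5R/2 = 20.79 J/(mol·K).
ΔU = (1.52)(20.79)(583 − 326) = 8119 J.

ΔU ≈ 8.12 kJ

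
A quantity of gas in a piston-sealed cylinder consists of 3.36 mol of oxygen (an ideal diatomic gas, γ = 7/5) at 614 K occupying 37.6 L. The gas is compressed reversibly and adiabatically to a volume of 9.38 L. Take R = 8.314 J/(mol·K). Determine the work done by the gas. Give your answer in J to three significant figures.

Adiabatic: TV^(γ−1) = const with γ = 7/5.
T₂ = T₁ (V₁/V₂)^(γ−1) = 614 × (37.6/9.38)^0.4 = 614 × 1.743 = 1070 K.
W_by = nCᵥ(T₁ − T₂) = (3.36)(20.79)(614 − 1070) = -31842 J.

W ≈ -31800 J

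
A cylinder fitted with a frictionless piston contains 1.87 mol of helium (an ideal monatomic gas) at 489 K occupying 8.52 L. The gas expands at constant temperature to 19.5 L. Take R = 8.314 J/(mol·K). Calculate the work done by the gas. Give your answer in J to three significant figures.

W ≈ 6290 J

Isothermal: W = nRT ln(V₂/V₁).
W = (1.87)(8.314)(489) × ln(19.5/8.52)
  = 7603 × 0.828
W_by_gas = 6295 J.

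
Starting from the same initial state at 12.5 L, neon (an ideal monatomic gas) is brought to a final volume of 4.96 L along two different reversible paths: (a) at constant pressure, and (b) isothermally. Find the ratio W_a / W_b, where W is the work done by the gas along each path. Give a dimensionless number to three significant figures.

Path (a) isobaric: W = P₁(V₂ − V₁) → W_a/(P₁V₁) = -0.6032.
Path (b) isothermal: W = P₁V₁ ln(V₂/V₁) → W_b/(P₁V₁) = -0.9243.
W_a / W_b = -0.6032 / -0.9243 = 0.6526.

W_a / W_b ≈ 0.653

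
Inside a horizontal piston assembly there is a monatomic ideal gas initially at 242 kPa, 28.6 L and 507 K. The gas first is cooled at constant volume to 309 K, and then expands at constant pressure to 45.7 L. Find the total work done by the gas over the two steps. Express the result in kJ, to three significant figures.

W_total ≈ 2.52 kJ

Step 1 (isochoric): W = 0 (constant volume).
After step 1: P = 147.5 kPa (V unchanged).
Step 2 (isobaric): W = PΔV = (147.5 kPa)(45.7 − 28.6 L) = 2522 J.
W_total = 0 + 2522 = 2522 J.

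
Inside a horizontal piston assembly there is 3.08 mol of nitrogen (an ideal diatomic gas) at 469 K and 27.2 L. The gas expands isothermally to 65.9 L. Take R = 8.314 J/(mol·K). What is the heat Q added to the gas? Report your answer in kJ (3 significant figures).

Isothermal ⇒ ΔU = 0, so Q = W = nRT ln(V₂/V₁).
Q = (3.08)(8.314)(469) ln(65.9/27.2) = 12010 × 0.8849 = 10628 J.

Q ≈ 10.6 kJ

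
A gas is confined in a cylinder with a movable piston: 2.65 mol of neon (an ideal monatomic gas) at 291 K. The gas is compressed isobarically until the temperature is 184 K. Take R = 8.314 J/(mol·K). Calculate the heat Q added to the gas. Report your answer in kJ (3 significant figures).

Q ≈ -5.89 kJ

Isobaric: W = nRΔT = (2.65)(8.314)(-107) = -2357 J.
ΔU = nCᵥΔT with Cᵥ = 3R/2: ΔU = (2.65)(12.47)(-107) = -3536 J.
Q = ΔU + W = -3536 − 2357 = -5894 J.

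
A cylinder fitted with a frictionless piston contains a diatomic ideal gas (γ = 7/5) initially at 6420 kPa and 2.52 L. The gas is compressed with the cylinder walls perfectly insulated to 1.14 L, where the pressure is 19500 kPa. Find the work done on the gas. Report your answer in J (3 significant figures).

Adiabatic: W = (P₁V₁ − P₂V₂)/(γ − 1) with γ = 7/5.
P₁V₁ = 16178 J, P₂V₂ = 22230 J.
W = (16178 − 22230) / 0.4 = -15129 J.
Work on gas = −W_by = 15129 J.

W ≈ 15100 J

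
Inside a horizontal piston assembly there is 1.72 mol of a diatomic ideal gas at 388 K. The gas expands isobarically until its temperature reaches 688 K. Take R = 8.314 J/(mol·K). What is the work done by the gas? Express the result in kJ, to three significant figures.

Isobaric: W = P ΔV = nR ΔT.
W = (1.72)(8.314)(688 − 388) = 4290 J.

W ≈ 4.29 kJ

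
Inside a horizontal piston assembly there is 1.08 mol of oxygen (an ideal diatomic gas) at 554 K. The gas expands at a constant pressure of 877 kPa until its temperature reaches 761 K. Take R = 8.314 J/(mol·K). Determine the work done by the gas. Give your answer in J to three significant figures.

Isobaric: W = P ΔV = nR ΔT.
W = (1.08)(8.314)(761 − 554) = 1859 J.

W ≈ 1860 J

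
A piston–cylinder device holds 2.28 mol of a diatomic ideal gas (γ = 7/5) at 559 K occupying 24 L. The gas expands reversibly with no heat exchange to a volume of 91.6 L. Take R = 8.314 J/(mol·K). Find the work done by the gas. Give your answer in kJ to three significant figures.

Adiabatic: TV^(γ−1) = const with γ = 7/5.
T₂ = T₁ (V₁/V₂)^(γ−1) = 559 × (24/91.6)^0.4 = 559 × 0.5852 = 327.1 K.
W_by = nCᵥ(T₁ − T₂) = (2.28)(20.79)(559 − 327.1) = 10988 J.

W ≈ 11.0 kJ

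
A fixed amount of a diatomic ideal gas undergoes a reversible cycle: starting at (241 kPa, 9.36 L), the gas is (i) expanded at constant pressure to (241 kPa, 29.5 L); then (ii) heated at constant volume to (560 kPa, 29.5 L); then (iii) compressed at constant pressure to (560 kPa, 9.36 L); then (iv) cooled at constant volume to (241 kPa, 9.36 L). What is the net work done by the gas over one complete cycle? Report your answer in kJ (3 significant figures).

W_net ≈ -6.42 kJ

Constant-volume legs do no work.
W(i) = (241)(29.5 − 9.36) = 4854 J; W(iii) = (560)(9.36 − 29.5) = -11278 J.
W_net = 4854 − 11278 = -6425 J (the counter-clockwise enclosed area).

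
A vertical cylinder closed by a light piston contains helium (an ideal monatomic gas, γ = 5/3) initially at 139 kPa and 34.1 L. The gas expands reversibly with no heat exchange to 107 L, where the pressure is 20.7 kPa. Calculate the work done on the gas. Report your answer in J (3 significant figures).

W ≈ -3790 J

Adiabatic: W = (P₁V₁ − P₂V₂)/(γ − 1) with γ = 5/3.
P₁V₁ = 4740 J, P₂V₂ = 2215 J.
W = (4740 − 2215) / 0.6667 = 3788 J.
Work on gas = −W_by = -3788 J.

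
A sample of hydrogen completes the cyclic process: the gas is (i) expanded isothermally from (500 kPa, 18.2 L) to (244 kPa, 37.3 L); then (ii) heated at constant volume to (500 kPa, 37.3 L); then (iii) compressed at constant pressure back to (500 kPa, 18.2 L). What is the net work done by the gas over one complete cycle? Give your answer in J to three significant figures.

W_net ≈ -3020 J

Leg (i): W = PᵢVᵢ ln(V_f/Vᵢ) = (9100) ln(37.3/18.2) = 6530 J.
Leg (ii): W = 0.
Leg (iii): W = PΔV = (500)(18.2 − 37.3) = -9550 J.
W_net = 6530 − 9550 = -3020 J.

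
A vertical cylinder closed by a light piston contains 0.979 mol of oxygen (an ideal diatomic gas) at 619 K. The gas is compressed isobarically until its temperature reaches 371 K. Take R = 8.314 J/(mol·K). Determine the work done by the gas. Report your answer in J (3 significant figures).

Isobaric: W = P ΔV = nR ΔT.
W = (0.979)(8.314)(371 − 619) = -2019 J.

W ≈ -2020 J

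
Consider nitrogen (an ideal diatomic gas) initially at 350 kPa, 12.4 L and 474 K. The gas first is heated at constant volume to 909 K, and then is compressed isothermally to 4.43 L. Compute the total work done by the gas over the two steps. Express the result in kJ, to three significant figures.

Step 1 (isochoric): W = 0 (constant volume).
After step 1: P = 671.2 kPa (V unchanged).
Step 2 (isothermal): W = P₁V₁ ln(V₂/V₁) = (8323) ln(4.43/12.4) = -8567 J.
W_total = 0 − 8567 = -8567 J.

W_total ≈ -8.57 kJ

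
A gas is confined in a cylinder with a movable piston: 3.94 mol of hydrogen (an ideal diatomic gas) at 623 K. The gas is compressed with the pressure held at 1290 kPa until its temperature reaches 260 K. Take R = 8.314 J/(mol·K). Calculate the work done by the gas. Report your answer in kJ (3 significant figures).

W ≈ -11.9 kJ

Isobaric: W = P ΔV = nR ΔT.
W = (3.94)(8.314)(260 − 623) = -11891 J.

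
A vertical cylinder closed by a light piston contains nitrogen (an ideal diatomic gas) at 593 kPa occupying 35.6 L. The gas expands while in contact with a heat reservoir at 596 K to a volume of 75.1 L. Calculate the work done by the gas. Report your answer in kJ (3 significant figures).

W ≈ 15.8 kJ

Isothermal: W = nRT ln(V₂/V₁) = P₁V₁ ln(V₂/V₁).
P₁V₁ = (593 kPa)(35.6 L) = 21111 J.
W = 21111 × ln(75.1/35.6) = 21111 × 0.7465
W_by_gas = 15759 J.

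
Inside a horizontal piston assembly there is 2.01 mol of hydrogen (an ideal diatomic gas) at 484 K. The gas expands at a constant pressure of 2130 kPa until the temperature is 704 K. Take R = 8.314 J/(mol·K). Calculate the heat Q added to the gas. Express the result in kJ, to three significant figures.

Q ≈ 12.9 kJ

Isobaric: W = nRΔT = (2.01)(8.314)(220) = 3676 J.
ΔU = nCᵥΔT with Cᵥ = 5R/2: ΔU = (2.01)(20.79)(220) = 9191 J.
Q = ΔU + W = 9191 + 3676 = 12868 J.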